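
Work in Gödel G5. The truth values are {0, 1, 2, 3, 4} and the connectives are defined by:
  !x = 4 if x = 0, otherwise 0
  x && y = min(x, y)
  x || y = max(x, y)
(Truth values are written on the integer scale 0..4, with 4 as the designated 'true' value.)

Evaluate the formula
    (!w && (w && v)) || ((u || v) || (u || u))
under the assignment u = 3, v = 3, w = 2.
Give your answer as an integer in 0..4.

!w = !2 = 0
w && v = 2 && 3 = 2
!w && (w && v) = 0 && 2 = 0
u || v = 3 || 3 = 3
u || u = 3 || 3 = 3
(u || v) || (u || u) = 3 || 3 = 3
(!w && (w && v)) || ((u || v) || (u || u)) = 0 || 3 = 3

3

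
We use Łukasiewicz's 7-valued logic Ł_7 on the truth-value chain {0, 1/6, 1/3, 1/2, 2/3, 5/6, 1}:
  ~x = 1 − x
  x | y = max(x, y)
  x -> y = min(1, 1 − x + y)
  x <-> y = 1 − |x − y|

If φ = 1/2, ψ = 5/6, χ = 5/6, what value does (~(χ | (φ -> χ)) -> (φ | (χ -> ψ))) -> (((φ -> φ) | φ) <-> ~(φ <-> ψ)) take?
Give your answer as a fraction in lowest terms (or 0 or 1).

1/3

φ -> χ = 1/2 -> 5/6 = 1
χ | (φ -> χ) = 5/6 | 1 = 1
~(χ | (φ -> χ)) = ~1 = 0
χ -> ψ = 5/6 -> 5/6 = 1
φ | (χ -> ψ) = 1/2 | 1 = 1
~(χ | (φ -> χ)) -> (φ | (χ -> ψ)) = 0 -> 1 = 1
φ -> φ = 1/2 -> 1/2 = 1
(φ -> φ) | φ = 1 | 1/2 = 1
φ <-> ψ = 1/2 <-> 5/6 = 2/3
~(φ <-> ψ) = ~2/3 = 1/3
((φ -> φ) | φ) <-> ~(φ <-> ψ) = 1 <-> 1/3 = 1/3
(~(χ | (φ -> χ)) -> (φ | (χ -> ψ))) -> (((φ -> φ) | φ) <-> ~(φ <-> ψ)) = 1 -> 1/3 = 1/3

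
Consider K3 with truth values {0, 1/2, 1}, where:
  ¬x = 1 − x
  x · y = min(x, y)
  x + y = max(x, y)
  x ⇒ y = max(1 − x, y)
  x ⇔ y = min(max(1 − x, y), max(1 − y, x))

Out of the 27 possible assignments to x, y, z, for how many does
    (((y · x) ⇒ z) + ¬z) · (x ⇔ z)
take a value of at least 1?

6

value 1: 6 assignments (counts)
value 1/2: 15 assignments
value 0: 6 assignments
So 6 of the 27 assignments meet the threshold.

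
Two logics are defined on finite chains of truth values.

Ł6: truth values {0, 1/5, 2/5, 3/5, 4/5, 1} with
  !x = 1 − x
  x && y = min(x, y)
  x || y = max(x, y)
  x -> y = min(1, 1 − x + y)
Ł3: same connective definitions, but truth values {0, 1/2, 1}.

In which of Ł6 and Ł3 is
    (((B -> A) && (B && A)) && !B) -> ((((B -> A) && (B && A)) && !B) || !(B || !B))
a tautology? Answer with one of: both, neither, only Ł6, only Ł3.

both

In Ł6: every assignment gives 1 — tautology.
In Ł3: every assignment gives 1 — tautology.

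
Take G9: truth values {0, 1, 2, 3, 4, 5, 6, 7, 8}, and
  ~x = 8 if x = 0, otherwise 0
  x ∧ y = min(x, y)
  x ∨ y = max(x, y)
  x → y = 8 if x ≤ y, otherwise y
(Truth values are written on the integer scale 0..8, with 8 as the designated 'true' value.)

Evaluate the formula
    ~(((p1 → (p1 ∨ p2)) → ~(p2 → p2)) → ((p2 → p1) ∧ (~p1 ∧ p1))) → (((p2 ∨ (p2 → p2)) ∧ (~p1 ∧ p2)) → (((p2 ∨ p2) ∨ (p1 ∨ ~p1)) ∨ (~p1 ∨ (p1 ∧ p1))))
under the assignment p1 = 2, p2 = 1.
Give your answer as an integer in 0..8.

p1 ∨ p2 = 2 ∨ 1 = 2
p1 → (p1 ∨ p2) = 2 → 2 = 8
p2 → p2 = 1 → 1 = 8
~(p2 → p2) = ~8 = 0
(p1 → (p1 ∨ p2)) → ~(p2 → p2) = 8 → 0 = 0
p2 → p1 = 1 → 2 = 8
~p1 = ~2 = 0
~p1 ∧ p1 = 0 ∧ 2 = 0
(p2 → p1) ∧ (~p1 ∧ p1) = 8 ∧ 0 = 0
((p1 → (p1 ∨ p2)) → ~(p2 → p2)) → ((p2 → p1) ∧ (~p1 ∧ p1)) = 0 → 0 = 8
~(((p1 → (p1 ∨ p2)) → ~(p2 → p2)) → ((p2 → p1) ∧ (~p1 ∧ p1))) = ~8 = 0
p2 → p2 = 1 → 1 = 8
p2 ∨ (p2 → p2) = 1 ∨ 8 = 8
~p1 = ~2 = 0
~p1 ∧ p2 = 0 ∧ 1 = 0
(p2 ∨ (p2 → p2)) ∧ (~p1 ∧ p2) = 8 ∧ 0 = 0
p2 ∨ p2 = 1 ∨ 1 = 1
~p1 = ~2 = 0
p1 ∨ ~p1 = 2 ∨ 0 = 2
(p2 ∨ p2) ∨ (p1 ∨ ~p1) = 1 ∨ 2 = 2
~p1 = ~2 = 0
p1 ∧ p1 = 2 ∧ 2 = 2
~p1 ∨ (p1 ∧ p1) = 0 ∨ 2 = 2
((p2 ∨ p2) ∨ (p1 ∨ ~p1)) ∨ (~p1 ∨ (p1 ∧ p1)) = 2 ∨ 2 = 2
((p2 ∨ (p2 → p2)) ∧ (~p1 ∧ p2)) → (((p2 ∨ p2) ∨ (p1 ∨ ~p1)) ∨ (~p1 ∨ (p1 ∧ p1))) = 0 → 2 = 8
~(((p1 → (p1 ∨ p2)) → ~(p2 → p2)) → ((p2 → p1) ∧ (~p1 ∧ p1))) → (((p2 ∨ (p2 → p2)) ∧ (~p1 ∧ p2)) → (((p2 ∨ p2) ∨ (p1 ∨ ~p1)) ∨ (~p1 ∨ (p1 ∧ p1)))) = 0 → 8 = 8

8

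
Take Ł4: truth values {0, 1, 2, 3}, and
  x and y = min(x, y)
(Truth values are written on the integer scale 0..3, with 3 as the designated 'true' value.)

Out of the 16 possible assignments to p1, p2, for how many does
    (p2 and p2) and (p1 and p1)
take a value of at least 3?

p1 = 0, p2 = 0 ↦ 0  <
p1 = 0, p2 = 1 ↦ 0  <
p1 = 0, p2 = 2 ↦ 0  <
p1 = 0, p2 = 3 ↦ 0  <
p1 = 1, p2 = 0 ↦ 0  <
p1 = 1, p2 = 1 ↦ 1  <
p1 = 1, p2 = 2 ↦ 1  <
p1 = 1, p2 = 3 ↦ 1  <
p1 = 2, p2 = 0 ↦ 0  <
p1 = 2, p2 = 1 ↦ 1  <
p1 = 2, p2 = 2 ↦ 2  <
p1 = 2, p2 = 3 ↦ 2  <
p1 = 3, p2 = 0 ↦ 0  <
p1 = 3, p2 = 1 ↦ 1  <
p1 = 3, p2 = 2 ↦ 2  <
p1 = 3, p2 = 3 ↦ 3  ≥
So 1 of the 16 assignments meets the threshold.

1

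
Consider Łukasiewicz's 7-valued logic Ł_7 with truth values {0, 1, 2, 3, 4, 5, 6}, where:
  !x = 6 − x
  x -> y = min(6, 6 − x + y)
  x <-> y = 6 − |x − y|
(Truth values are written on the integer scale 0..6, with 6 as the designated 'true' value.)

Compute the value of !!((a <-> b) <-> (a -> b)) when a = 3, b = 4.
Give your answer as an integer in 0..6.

a <-> b = 3 <-> 4 = 5
a -> b = 3 -> 4 = 6
(a <-> b) <-> (a -> b) = 5 <-> 6 = 5
!((a <-> b) <-> (a -> b)) = !5 = 1
!!((a <-> b) <-> (a -> b)) = !1 = 5

5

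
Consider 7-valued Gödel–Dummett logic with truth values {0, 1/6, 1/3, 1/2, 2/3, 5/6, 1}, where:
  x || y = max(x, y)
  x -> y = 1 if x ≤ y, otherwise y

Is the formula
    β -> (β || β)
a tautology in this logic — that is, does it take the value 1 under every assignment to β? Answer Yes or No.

β = 0 ↦ 1
β = 1/6 ↦ 1
β = 1/3 ↦ 1
β = 1/2 ↦ 1
β = 2/3 ↦ 1
β = 5/6 ↦ 1
β = 1 ↦ 1
Every assignment gives a value ≥ 1.

Yes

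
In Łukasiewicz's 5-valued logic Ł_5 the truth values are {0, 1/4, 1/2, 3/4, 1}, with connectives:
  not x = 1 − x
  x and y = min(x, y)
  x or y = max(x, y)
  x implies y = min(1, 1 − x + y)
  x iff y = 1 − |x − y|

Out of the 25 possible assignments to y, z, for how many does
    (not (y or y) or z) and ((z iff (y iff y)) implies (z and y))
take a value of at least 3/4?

10

value 1: 2 assignments (counts)
value 3/4: 8 assignments (counts)
value 1/2: 8 assignments
value 1/4: 5 assignments
value 0: 2 assignments
So 10 of the 25 assignments meet the threshold.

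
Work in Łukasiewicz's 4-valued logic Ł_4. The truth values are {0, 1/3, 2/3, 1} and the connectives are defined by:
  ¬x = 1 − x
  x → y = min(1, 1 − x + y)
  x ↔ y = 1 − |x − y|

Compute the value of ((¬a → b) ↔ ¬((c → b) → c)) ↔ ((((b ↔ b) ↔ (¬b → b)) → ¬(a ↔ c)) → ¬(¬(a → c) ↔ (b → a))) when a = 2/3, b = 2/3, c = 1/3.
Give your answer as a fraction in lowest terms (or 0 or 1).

2/3

¬a = ¬2/3 = 1/3
¬a → b = 1/3 → 2/3 = 1
c → b = 1/3 → 2/3 = 1
(c → b) → c = 1 → 1/3 = 1/3
¬((c → b) → c) = ¬1/3 = 2/3
(¬a → b) ↔ ¬((c → b) → c) = 1 ↔ 2/3 = 2/3
b ↔ b = 2/3 ↔ 2/3 = 1
¬b = ¬2/3 = 1/3
¬b → b = 1/3 → 2/3 = 1
(b ↔ b) ↔ (¬b → b) = 1 ↔ 1 = 1
a ↔ c = 2/3 ↔ 1/3 = 2/3
¬(a ↔ c) = ¬2/3 = 1/3
((b ↔ b) ↔ (¬b → b)) → ¬(a ↔ c) = 1 → 1/3 = 1/3
a → c = 2/3 → 1/3 = 2/3
¬(a → c) = ¬2/3 = 1/3
b → a = 2/3 → 2/3 = 1
¬(a → c) ↔ (b → a) = 1/3 ↔ 1 = 1/3
¬(¬(a → c) ↔ (b → a)) = ¬1/3 = 2/3
(((b ↔ b) ↔ (¬b → b)) → ¬(a ↔ c)) → ¬(¬(a → c) ↔ (b → a)) = 1/3 → 2/3 = 1
((¬a → b) ↔ ¬((c → b) → c)) ↔ ((((b ↔ b) ↔ (¬b → b)) → ¬(a ↔ c)) → ¬(¬(a → c) ↔ (b → a))) = 2/3 ↔ 1 = 2/3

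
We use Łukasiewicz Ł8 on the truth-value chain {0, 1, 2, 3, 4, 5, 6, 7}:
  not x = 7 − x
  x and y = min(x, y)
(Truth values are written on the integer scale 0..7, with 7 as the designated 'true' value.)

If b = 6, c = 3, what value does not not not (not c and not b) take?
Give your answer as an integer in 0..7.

not c = not 3 = 4
not b = not 6 = 1
not c and not b = 4 and 1 = 1
not (not c and not b) = not 1 = 6
not not (not c and not b) = not 6 = 1
not not not (not c and not b) = not 1 = 6

6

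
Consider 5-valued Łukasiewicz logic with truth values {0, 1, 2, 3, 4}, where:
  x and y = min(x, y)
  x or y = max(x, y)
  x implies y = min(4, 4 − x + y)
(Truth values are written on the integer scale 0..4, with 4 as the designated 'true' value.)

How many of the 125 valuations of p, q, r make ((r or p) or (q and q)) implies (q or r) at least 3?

111

value 4: 95 assignments (counts)
value 3: 16 assignments (counts)
value 2: 9 assignments
value 1: 4 assignments
value 0: 1 assignment
So 111 of the 125 assignments meet the threshold.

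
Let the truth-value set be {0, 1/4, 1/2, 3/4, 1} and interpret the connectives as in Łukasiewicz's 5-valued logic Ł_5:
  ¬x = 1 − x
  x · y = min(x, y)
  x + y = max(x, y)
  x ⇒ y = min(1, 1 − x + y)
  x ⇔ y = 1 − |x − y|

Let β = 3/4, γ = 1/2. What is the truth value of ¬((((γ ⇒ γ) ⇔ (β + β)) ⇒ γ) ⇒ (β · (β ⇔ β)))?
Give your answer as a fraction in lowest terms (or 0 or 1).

γ ⇒ γ = 1/2 ⇒ 1/2 = 1
β + β = 3/4 + 3/4 = 3/4
(γ ⇒ γ) ⇔ (β + β) = 1 ⇔ 3/4 = 3/4
((γ ⇒ γ) ⇔ (β + β)) ⇒ γ = 3/4 ⇒ 1/2 = 3/4
β ⇔ β = 3/4 ⇔ 3/4 = 1
β · (β ⇔ β) = 3/4 · 1 = 3/4
(((γ ⇒ γ) ⇔ (β + β)) ⇒ γ) ⇒ (β · (β ⇔ β)) = 3/4 ⇒ 3/4 = 1
¬((((γ ⇒ γ) ⇔ (β + β)) ⇒ γ) ⇒ (β · (β ⇔ β))) = ¬1 = 0

0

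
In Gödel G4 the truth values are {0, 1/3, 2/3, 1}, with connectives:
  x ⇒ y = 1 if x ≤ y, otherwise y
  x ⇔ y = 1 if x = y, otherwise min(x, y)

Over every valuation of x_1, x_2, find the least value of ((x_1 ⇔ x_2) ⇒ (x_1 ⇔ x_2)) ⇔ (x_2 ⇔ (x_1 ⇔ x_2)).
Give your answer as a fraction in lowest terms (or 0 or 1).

0

Take x_1 = 0, x_2 = 0:
x_1 ⇔ x_2 = 0 ⇔ 0 = 1
x_1 ⇔ x_2 = 0 ⇔ 0 = 1
(x_1 ⇔ x_2) ⇒ (x_1 ⇔ x_2) = 1 ⇒ 1 = 1
x_1 ⇔ x_2 = 0 ⇔ 0 = 1
x_2 ⇔ (x_1 ⇔ x_2) = 0 ⇔ 1 = 0
((x_1 ⇔ x_2) ⇒ (x_1 ⇔ x_2)) ⇔ (x_2 ⇔ (x_1 ⇔ x_2)) = 1 ⇔ 0 = 0
No assignment yields a value below 0, so this is the minimum.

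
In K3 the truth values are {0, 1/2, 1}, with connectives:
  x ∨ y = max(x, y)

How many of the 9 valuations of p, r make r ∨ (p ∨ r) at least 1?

p = 0, r = 0 ↦ 0  <
p = 0, r = 1/2 ↦ 1/2  <
p = 0, r = 1 ↦ 1  ≥
p = 1/2, r = 0 ↦ 1/2  <
p = 1/2, r = 1/2 ↦ 1/2  <
p = 1/2, r = 1 ↦ 1  ≥
p = 1, r = 0 ↦ 1  ≥
p = 1, r = 1/2 ↦ 1  ≥
p = 1, r = 1 ↦ 1  ≥
So 5 of the 9 assignments meet the threshold.

5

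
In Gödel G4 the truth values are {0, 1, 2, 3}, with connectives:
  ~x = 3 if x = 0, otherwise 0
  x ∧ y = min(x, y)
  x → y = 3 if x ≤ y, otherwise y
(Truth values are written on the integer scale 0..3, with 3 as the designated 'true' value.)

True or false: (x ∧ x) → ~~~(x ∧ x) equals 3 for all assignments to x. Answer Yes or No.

Counterexample: take x = 1.
x ∧ x = 1 ∧ 1 = 1
x ∧ x = 1 ∧ 1 = 1
~(x ∧ x) = ~1 = 0
~~(x ∧ x) = ~0 = 3
~~~(x ∧ x) = ~3 = 0
(x ∧ x) → ~~~(x ∧ x) = 1 → 0 = 0
This gives 0 ≠ 3.

No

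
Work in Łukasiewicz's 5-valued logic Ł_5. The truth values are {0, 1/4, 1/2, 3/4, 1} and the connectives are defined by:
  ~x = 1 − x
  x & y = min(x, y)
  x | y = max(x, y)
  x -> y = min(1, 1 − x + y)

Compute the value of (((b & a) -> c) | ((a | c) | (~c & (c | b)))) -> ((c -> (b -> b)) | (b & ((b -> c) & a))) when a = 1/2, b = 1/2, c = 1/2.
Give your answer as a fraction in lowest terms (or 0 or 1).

1

b & a = 1/2 & 1/2 = 1/2
(b & a) -> c = 1/2 -> 1/2 = 1
a | c = 1/2 | 1/2 = 1/2
~c = ~1/2 = 1/2
c | b = 1/2 | 1/2 = 1/2
~c & (c | b) = 1/2 & 1/2 = 1/2
(a | c) | (~c & (c | b)) = 1/2 | 1/2 = 1/2
((b & a) -> c) | ((a | c) | (~c & (c | b))) = 1 | 1/2 = 1
b -> b = 1/2 -> 1/2 = 1
c -> (b -> b) = 1/2 -> 1 = 1
b -> c = 1/2 -> 1/2 = 1
(b -> c) & a = 1 & 1/2 = 1/2
b & ((b -> c) & a) = 1/2 & 1/2 = 1/2
(c -> (b -> b)) | (b & ((b -> c) & a)) = 1 | 1/2 = 1
(((b & a) -> c) | ((a | c) | (~c & (c | b)))) -> ((c -> (b -> b)) | (b & ((b -> c) & a))) = 1 -> 1 = 1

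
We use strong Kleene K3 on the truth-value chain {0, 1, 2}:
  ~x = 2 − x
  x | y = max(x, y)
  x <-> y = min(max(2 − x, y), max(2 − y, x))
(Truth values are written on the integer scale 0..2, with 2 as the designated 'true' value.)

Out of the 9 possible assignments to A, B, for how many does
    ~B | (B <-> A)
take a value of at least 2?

A = 0, B = 0 ↦ 2  ≥
A = 0, B = 1 ↦ 1  <
A = 0, B = 2 ↦ 0  <
A = 1, B = 0 ↦ 2  ≥
A = 1, B = 1 ↦ 1  <
A = 1, B = 2 ↦ 1  <
A = 2, B = 0 ↦ 2  ≥
A = 2, B = 1 ↦ 1  <
A = 2, B = 2 ↦ 2  ≥
So 4 of the 9 assignments meet the threshold.

4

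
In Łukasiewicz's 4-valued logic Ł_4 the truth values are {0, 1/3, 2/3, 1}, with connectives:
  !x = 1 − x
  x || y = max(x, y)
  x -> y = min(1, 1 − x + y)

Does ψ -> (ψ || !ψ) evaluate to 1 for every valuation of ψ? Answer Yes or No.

ψ = 0 ↦ 1
ψ = 1/3 ↦ 1
ψ = 2/3 ↦ 1
ψ = 1 ↦ 1
Every assignment gives a value ≥ 1.

Yes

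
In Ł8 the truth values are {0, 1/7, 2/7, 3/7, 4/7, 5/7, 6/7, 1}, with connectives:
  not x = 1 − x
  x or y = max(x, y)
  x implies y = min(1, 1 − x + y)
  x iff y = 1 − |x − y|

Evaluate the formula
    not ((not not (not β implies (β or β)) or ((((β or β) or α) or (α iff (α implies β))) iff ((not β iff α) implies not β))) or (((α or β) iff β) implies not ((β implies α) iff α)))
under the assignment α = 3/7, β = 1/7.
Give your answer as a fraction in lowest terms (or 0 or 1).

not β = not 1/7 = 6/7
β or β = 1/7 or 1/7 = 1/7
not β implies (β or β) = 6/7 implies 1/7 = 2/7
not (not β implies (β or β)) = not 2/7 = 5/7
not not (not β implies (β or β)) = not 5/7 = 2/7
β or β = 1/7 or 1/7 = 1/7
(β or β) or α = 1/7 or 3/7 = 3/7
α implies β = 3/7 implies 1/7 = 5/7
α iff (α implies β) = 3/7 iff 5/7 = 5/7
((β or β) or α) or (α iff (α implies β)) = 3/7 or 5/7 = 5/7
not β = not 1/7 = 6/7
not β iff α = 6/7 iff 3/7 = 4/7
not β = not 1/7 = 6/7
(not β iff α) implies not β = 4/7 implies 6/7 = 1
(((β or β) or α) or (α iff (α implies β))) iff ((not β iff α) implies not β) = 5/7 iff 1 = 5/7
not not (not β implies (β or β)) or ((((β or β) or α) or (α iff (α implies β))) iff ((not β iff α) implies not β)) = 2/7 or 5/7 = 5/7
α or β = 3/7 or 1/7 = 3/7
(α or β) iff β = 3/7 iff 1/7 = 5/7
β implies α = 1/7 implies 3/7 = 1
(β implies α) iff α = 1 iff 3/7 = 3/7
not ((β implies α) iff α) = not 3/7 = 4/7
((α or β) iff β) implies not ((β implies α) iff α) = 5/7 implies 4/7 = 6/7
(not not (not β implies (β or β)) or ((((β or β) or α) or (α iff (α implies β))) iff ((not β iff α) implies not β))) or (((α or β) iff β) implies not ((β implies α) iff α)) = 5/7 or 6/7 = 6/7
not ((not not (not β implies (β or β)) or ((((β or β) or α) or (α iff (α implies β))) iff ((not β iff α) implies not β))) or (((α or β) iff β) implies not ((β implies α) iff α))) = not 6/7 = 1/7

1/7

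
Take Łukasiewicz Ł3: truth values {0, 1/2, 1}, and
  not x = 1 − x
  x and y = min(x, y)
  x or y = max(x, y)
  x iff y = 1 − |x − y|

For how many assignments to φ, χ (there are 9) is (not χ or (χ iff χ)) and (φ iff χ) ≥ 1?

3

φ = 0, χ = 0 ↦ 1  ≥
φ = 0, χ = 1/2 ↦ 1/2  <
φ = 0, χ = 1 ↦ 0  <
φ = 1/2, χ = 0 ↦ 1/2  <
φ = 1/2, χ = 1/2 ↦ 1  ≥
φ = 1/2, χ = 1 ↦ 1/2  <
φ = 1, χ = 0 ↦ 0  <
φ = 1, χ = 1/2 ↦ 1/2  <
φ = 1, χ = 1 ↦ 1  ≥
So 3 of the 9 assignments meet the threshold.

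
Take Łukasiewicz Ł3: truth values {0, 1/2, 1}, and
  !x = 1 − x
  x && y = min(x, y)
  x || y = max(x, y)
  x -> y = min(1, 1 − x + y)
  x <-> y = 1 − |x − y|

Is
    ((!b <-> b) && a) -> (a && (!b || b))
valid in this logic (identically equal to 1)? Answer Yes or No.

Counterexample: take a = 1, b = 1/2.
!b = !1/2 = 1/2
!b <-> b = 1/2 <-> 1/2 = 1
(!b <-> b) && a = 1 && 1 = 1
!b = !1/2 = 1/2
!b || b = 1/2 || 1/2 = 1/2
a && (!b || b) = 1 && 1/2 = 1/2
((!b <-> b) && a) -> (a && (!b || b)) = 1 -> 1/2 = 1/2
This gives 1/2 ≠ 1.

No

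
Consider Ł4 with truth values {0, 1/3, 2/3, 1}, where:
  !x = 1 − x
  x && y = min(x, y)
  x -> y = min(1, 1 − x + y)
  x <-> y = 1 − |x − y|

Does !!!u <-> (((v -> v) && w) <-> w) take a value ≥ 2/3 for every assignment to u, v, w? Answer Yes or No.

No

Counterexample: take u = 2/3, v = 0, w = 0.
!u = !2/3 = 1/3
!!u = !1/3 = 2/3
!!!u = !2/3 = 1/3
v -> v = 0 -> 0 = 1
(v -> v) && w = 1 && 0 = 0
((v -> v) && w) <-> w = 0 <-> 0 = 1
!!!u <-> (((v -> v) && w) <-> w) = 1/3 <-> 1 = 1/3
This gives 1/3, which is below 2/3.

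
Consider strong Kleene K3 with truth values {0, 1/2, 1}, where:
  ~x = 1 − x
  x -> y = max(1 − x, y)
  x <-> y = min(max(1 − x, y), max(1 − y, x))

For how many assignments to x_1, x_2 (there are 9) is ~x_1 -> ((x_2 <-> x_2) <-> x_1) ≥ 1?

3

x_1 = 0, x_2 = 0 ↦ 0  <
x_1 = 0, x_2 = 1/2 ↦ 1/2  <
x_1 = 0, x_2 = 1 ↦ 0  <
x_1 = 1/2, x_2 = 0 ↦ 1/2  <
x_1 = 1/2, x_2 = 1/2 ↦ 1/2  <
x_1 = 1/2, x_2 = 1 ↦ 1/2  <
x_1 = 1, x_2 = 0 ↦ 1  ≥
x_1 = 1, x_2 = 1/2 ↦ 1  ≥
x_1 = 1, x_2 = 1 ↦ 1  ≥
So 3 of the 9 assignments meet the threshold.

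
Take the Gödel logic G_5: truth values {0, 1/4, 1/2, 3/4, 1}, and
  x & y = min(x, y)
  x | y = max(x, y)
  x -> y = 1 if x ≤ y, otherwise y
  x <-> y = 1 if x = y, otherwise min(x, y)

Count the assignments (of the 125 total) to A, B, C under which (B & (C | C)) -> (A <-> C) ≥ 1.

95

value 1: 95 assignments (counts)
value 3/4: 1 assignment
value 1/2: 4 assignments
value 1/4: 9 assignments
value 0: 16 assignments
So 95 of the 125 assignments meet the threshold.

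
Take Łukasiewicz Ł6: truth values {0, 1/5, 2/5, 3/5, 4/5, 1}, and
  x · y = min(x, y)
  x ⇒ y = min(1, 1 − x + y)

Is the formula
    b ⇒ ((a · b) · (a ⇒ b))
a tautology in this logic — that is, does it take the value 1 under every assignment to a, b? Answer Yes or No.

Counterexample: take a = 0, b = 1/5.
a · b = 0 · 1/5 = 0
a ⇒ b = 0 ⇒ 1/5 = 1
(a · b) · (a ⇒ b) = 0 · 1 = 0
b ⇒ ((a · b) · (a ⇒ b)) = 1/5 ⇒ 0 = 4/5
This gives 4/5 ≠ 1.

No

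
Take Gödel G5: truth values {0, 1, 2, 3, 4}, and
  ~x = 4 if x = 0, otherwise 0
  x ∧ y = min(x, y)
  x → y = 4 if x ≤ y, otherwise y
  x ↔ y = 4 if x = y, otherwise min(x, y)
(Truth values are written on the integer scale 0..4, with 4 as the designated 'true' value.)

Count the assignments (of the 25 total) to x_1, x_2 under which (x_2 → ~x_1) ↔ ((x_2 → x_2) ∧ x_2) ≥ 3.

2

value 4: 1 assignment (counts)
value 3: 1 assignment (counts)
value 2: 1 assignment
value 1: 1 assignment
value 0: 21 assignments
So 2 of the 25 assignments meet the threshold.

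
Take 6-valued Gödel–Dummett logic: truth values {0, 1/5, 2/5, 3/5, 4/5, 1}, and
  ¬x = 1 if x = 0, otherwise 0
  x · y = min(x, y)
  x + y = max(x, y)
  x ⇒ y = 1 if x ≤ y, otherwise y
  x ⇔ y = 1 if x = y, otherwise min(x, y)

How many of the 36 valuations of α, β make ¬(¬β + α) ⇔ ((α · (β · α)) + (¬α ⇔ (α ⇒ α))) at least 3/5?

10

value 1: 10 assignments (counts)
value 0: 26 assignments
So 10 of the 36 assignments meet the threshold.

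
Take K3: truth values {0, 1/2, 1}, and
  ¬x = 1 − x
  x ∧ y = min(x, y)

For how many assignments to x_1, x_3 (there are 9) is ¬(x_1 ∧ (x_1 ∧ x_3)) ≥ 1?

5

x_1 = 0, x_3 = 0 ↦ 1  ≥
x_1 = 0, x_3 = 1/2 ↦ 1  ≥
x_1 = 0, x_3 = 1 ↦ 1  ≥
x_1 = 1/2, x_3 = 0 ↦ 1  ≥
x_1 = 1/2, x_3 = 1/2 ↦ 1/2  <
x_1 = 1/2, x_3 = 1 ↦ 1/2  <
x_1 = 1, x_3 = 0 ↦ 1  ≥
x_1 = 1, x_3 = 1/2 ↦ 1/2  <
x_1 = 1, x_3 = 1 ↦ 0  <
So 5 of the 9 assignments meet the threshold.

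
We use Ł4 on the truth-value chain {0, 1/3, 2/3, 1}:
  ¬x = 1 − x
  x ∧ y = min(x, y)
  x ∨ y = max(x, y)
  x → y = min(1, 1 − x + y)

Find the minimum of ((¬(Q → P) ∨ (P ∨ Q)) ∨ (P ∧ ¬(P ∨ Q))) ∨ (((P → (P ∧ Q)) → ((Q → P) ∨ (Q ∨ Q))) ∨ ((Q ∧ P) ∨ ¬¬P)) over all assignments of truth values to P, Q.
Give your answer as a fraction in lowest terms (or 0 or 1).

Take P = 0, Q = 1/3:
Q → P = 1/3 → 0 = 2/3
¬(Q → P) = ¬2/3 = 1/3
P ∨ Q = 0 ∨ 1/3 = 1/3
¬(Q → P) ∨ (P ∨ Q) = 1/3 ∨ 1/3 = 1/3
P ∨ Q = 0 ∨ 1/3 = 1/3
¬(P ∨ Q) = ¬1/3 = 2/3
P ∧ ¬(P ∨ Q) = 0 ∧ 2/3 = 0
(¬(Q → P) ∨ (P ∨ Q)) ∨ (P ∧ ¬(P ∨ Q)) = 1/3 ∨ 0 = 1/3
P ∧ Q = 0 ∧ 1/3 = 0
P → (P ∧ Q) = 0 → 0 = 1
Q → P = 1/3 → 0 = 2/3
Q ∨ Q = 1/3 ∨ 1/3 = 1/3
(Q → P) ∨ (Q ∨ Q) = 2/3 ∨ 1/3 = 2/3
(P → (P ∧ Q)) → ((Q → P) ∨ (Q ∨ Q)) = 1 → 2/3 = 2/3
Q ∧ P = 1/3 ∧ 0 = 0
¬P = ¬0 = 1
¬¬P = ¬1 = 0
(Q ∧ P) ∨ ¬¬P = 0 ∨ 0 = 0
((P → (P ∧ Q)) → ((Q → P) ∨ (Q ∨ Q))) ∨ ((Q ∧ P) ∨ ¬¬P) = 2/3 ∨ 0 = 2/3
((¬(Q → P) ∨ (P ∨ Q)) ∨ (P ∧ ¬(P ∨ Q))) ∨ (((P → (P ∧ Q)) → ((Q → P) ∨ (Q ∨ Q))) ∨ ((Q ∧ P) ∨ ¬¬P)) = 1/3 ∨ 2/3 = 2/3
No assignment yields a value below 2/3, so this is the minimum.

2/3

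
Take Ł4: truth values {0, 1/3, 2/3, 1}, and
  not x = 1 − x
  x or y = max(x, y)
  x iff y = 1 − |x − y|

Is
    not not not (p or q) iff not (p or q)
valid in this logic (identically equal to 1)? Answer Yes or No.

p = 0, q = 0 ↦ 1
p = 0, q = 1/3 ↦ 1
p = 0, q = 2/3 ↦ 1
p = 0, q = 1 ↦ 1
p = 1/3, q = 0 ↦ 1
p = 1/3, q = 1/3 ↦ 1
p = 1/3, q = 2/3 ↦ 1
p = 1/3, q = 1 ↦ 1
p = 2/3, q = 0 ↦ 1
p = 2/3, q = 1/3 ↦ 1
p = 2/3, q = 2/3 ↦ 1
p = 2/3, q = 1 ↦ 1
p = 1, q = 0 ↦ 1
p = 1, q = 1/3 ↦ 1
p = 1, q = 2/3 ↦ 1
p = 1, q = 1 ↦ 1
Every assignment gives a value ≥ 1.

Yes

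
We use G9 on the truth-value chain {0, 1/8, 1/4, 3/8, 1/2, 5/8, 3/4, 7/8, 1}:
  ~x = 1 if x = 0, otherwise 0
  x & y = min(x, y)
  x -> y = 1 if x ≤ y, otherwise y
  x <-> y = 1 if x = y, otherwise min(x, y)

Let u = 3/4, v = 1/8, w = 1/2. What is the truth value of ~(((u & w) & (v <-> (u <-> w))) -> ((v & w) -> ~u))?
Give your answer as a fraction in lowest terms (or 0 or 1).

u & w = 3/4 & 1/2 = 1/2
u <-> w = 3/4 <-> 1/2 = 1/2
v <-> (u <-> w) = 1/8 <-> 1/2 = 1/8
(u & w) & (v <-> (u <-> w)) = 1/2 & 1/8 = 1/8
v & w = 1/8 & 1/2 = 1/8
~u = ~3/4 = 0
(v & w) -> ~u = 1/8 -> 0 = 0
((u & w) & (v <-> (u <-> w))) -> ((v & w) -> ~u) = 1/8 -> 0 = 0
~(((u & w) & (v <-> (u <-> w))) -> ((v & w) -> ~u)) = ~0 = 1

1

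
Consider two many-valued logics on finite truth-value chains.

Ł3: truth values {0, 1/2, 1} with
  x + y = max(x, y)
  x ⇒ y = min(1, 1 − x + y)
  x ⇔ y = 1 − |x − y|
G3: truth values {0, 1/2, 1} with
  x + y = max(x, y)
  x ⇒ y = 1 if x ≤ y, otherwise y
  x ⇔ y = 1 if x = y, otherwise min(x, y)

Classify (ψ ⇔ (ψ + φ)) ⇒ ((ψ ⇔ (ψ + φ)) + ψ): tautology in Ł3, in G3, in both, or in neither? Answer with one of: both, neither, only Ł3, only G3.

In Ł3: every assignment gives 1 — tautology.
In G3: every assignment gives 1 — tautology.

both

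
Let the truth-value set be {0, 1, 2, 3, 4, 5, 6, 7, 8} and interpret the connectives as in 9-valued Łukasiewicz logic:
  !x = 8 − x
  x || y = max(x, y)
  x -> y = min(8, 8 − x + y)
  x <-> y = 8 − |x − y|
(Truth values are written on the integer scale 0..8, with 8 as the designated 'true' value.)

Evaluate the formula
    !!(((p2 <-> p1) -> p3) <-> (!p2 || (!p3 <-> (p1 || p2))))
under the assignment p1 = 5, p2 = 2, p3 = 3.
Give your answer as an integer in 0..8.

p2 <-> p1 = 2 <-> 5 = 5
(p2 <-> p1) -> p3 = 5 -> 3 = 6
!p2 = !2 = 6
!p3 = !3 = 5
p1 || p2 = 5 || 2 = 5
!p3 <-> (p1 || p2) = 5 <-> 5 = 8
!p2 || (!p3 <-> (p1 || p2)) = 6 || 8 = 8
((p2 <-> p1) -> p3) <-> (!p2 || (!p3 <-> (p1 || p2))) = 6 <-> 8 = 6
!(((p2 <-> p1) -> p3) <-> (!p2 || (!p3 <-> (p1 || p2)))) = !6 = 2
!!(((p2 <-> p1) -> p3) <-> (!p2 || (!p3 <-> (p1 || p2)))) = !2 = 6

6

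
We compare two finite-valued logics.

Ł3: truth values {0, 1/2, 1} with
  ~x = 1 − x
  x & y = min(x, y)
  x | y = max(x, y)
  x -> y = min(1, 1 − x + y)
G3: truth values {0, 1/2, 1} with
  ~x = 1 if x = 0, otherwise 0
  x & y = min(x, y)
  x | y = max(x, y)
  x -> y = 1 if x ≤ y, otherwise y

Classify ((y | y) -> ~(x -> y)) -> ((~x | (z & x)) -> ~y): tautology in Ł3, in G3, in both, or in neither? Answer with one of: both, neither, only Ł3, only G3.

only G3

In Ł3: at x = 1, y = 1/2, z = 1 the value is 1/2 — not a tautology.
In G3: every assignment gives 1 — tautology.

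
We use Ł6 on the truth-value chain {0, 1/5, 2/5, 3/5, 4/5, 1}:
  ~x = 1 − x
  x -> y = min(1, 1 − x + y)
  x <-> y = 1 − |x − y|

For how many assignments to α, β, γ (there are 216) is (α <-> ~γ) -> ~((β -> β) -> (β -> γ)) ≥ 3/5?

value 1: 44 assignments (counts)
value 4/5: 32 assignments (counts)
value 3/5: 38 assignments (counts)
value 2/5: 41 assignments
value 1/5: 40 assignments
value 0: 21 assignments
So 114 of the 216 assignments meet the threshold.

114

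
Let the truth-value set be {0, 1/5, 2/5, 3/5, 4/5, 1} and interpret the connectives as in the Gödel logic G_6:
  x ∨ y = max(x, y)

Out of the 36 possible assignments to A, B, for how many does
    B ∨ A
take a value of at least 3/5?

value 1: 11 assignments (counts)
value 4/5: 9 assignments (counts)
value 3/5: 7 assignments (counts)
value 2/5: 5 assignments
value 1/5: 3 assignments
value 0: 1 assignment
So 27 of the 36 assignments meet the threshold.

27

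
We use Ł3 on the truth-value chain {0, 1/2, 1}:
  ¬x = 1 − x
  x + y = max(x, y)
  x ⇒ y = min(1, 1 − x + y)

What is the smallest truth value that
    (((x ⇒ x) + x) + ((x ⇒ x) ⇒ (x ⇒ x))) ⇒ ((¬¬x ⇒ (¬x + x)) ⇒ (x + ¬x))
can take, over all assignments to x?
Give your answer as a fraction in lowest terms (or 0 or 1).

1/2

Take x = 1/2:
x ⇒ x = 1/2 ⇒ 1/2 = 1
(x ⇒ x) + x = 1 + 1/2 = 1
x ⇒ x = 1/2 ⇒ 1/2 = 1
x ⇒ x = 1/2 ⇒ 1/2 = 1
(x ⇒ x) ⇒ (x ⇒ x) = 1 ⇒ 1 = 1
((x ⇒ x) + x) + ((x ⇒ x) ⇒ (x ⇒ x)) = 1 + 1 = 1
¬x = ¬1/2 = 1/2
¬¬x = ¬1/2 = 1/2
¬x = ¬1/2 = 1/2
¬x + x = 1/2 + 1/2 = 1/2
¬¬x ⇒ (¬x + x) = 1/2 ⇒ 1/2 = 1
¬x = ¬1/2 = 1/2
x + ¬x = 1/2 + 1/2 = 1/2
(¬¬x ⇒ (¬x + x)) ⇒ (x + ¬x) = 1 ⇒ 1/2 = 1/2
(((x ⇒ x) + x) + ((x ⇒ x) ⇒ (x ⇒ x))) ⇒ ((¬¬x ⇒ (¬x + x)) ⇒ (x + ¬x)) = 1 ⇒ 1/2 = 1/2
No assignment yields a value below 1/2, so this is the minimum.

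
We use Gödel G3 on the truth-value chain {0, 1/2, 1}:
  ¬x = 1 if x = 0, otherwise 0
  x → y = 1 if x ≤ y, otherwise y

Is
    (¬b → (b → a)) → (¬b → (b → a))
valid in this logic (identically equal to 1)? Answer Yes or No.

Yes

a = 0, b = 0 ↦ 1
a = 0, b = 1/2 ↦ 1
a = 0, b = 1 ↦ 1
a = 1/2, b = 0 ↦ 1
a = 1/2, b = 1/2 ↦ 1
a = 1/2, b = 1 ↦ 1
a = 1, b = 0 ↦ 1
a = 1, b = 1/2 ↦ 1
a = 1, b = 1 ↦ 1
Every assignment gives a value ≥ 1.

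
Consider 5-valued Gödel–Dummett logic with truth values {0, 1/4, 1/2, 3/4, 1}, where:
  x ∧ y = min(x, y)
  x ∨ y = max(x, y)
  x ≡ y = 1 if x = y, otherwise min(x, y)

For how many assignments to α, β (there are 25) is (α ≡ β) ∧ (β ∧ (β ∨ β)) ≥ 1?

1

value 1: 1 assignment (counts)
value 3/4: 3 assignments
value 1/2: 5 assignments
value 1/4: 7 assignments
value 0: 9 assignments
So 1 of the 25 assignments meets the threshold.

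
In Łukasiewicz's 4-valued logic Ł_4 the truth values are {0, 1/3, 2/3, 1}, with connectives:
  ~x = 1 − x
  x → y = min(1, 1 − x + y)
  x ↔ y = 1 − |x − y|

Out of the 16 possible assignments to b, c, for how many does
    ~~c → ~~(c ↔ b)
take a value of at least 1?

12

b = 0, c = 0 ↦ 1  ≥
b = 0, c = 1/3 ↦ 1  ≥
b = 0, c = 2/3 ↦ 2/3  <
b = 0, c = 1 ↦ 0  <
b = 1/3, c = 0 ↦ 1  ≥
b = 1/3, c = 1/3 ↦ 1  ≥
b = 1/3, c = 2/3 ↦ 1  ≥
b = 1/3, c = 1 ↦ 1/3  <
b = 2/3, c = 0 ↦ 1  ≥
b = 2/3, c = 1/3 ↦ 1  ≥
b = 2/3, c = 2/3 ↦ 1  ≥
b = 2/3, c = 1 ↦ 2/3  <
b = 1, c = 0 ↦ 1  ≥
b = 1, c = 1/3 ↦ 1  ≥
b = 1, c = 2/3 ↦ 1  ≥
b = 1, c = 1 ↦ 1  ≥
So 12 of the 16 assignments meet the threshold.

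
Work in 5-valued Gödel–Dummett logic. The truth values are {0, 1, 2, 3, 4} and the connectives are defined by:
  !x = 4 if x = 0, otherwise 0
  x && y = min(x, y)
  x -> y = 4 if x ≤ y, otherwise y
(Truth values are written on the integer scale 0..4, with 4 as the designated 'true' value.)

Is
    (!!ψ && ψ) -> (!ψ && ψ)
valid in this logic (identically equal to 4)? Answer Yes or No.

Counterexample: take ψ = 1.
!ψ = !1 = 0
!!ψ = !0 = 4
!!ψ && ψ = 4 && 1 = 1
!ψ = !1 = 0
!ψ && ψ = 0 && 1 = 0
(!!ψ && ψ) -> (!ψ && ψ) = 1 -> 0 = 0
This gives 0 ≠ 4.

No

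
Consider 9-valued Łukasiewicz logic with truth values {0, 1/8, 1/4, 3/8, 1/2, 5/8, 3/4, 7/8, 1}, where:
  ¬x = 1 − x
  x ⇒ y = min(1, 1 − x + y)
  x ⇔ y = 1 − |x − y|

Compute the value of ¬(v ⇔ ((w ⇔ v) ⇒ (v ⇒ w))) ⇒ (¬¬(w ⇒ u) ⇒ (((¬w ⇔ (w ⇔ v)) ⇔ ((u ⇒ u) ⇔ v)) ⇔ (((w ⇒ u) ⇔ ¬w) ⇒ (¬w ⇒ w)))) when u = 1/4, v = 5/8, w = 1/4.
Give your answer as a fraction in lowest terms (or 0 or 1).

w ⇔ v = 1/4 ⇔ 5/8 = 5/8
v ⇒ w = 5/8 ⇒ 1/4 = 5/8
(w ⇔ v) ⇒ (v ⇒ w) = 5/8 ⇒ 5/8 = 1
v ⇔ ((w ⇔ v) ⇒ (v ⇒ w)) = 5/8 ⇔ 1 = 5/8
¬(v ⇔ ((w ⇔ v) ⇒ (v ⇒ w))) = ¬5/8 = 3/8
w ⇒ u = 1/4 ⇒ 1/4 = 1
¬(w ⇒ u) = ¬1 = 0
¬¬(w ⇒ u) = ¬0 = 1
¬w = ¬1/4 = 3/4
w ⇔ v = 1/4 ⇔ 5/8 = 5/8
¬w ⇔ (w ⇔ v) = 3/4 ⇔ 5/8 = 7/8
u ⇒ u = 1/4 ⇒ 1/4 = 1
(u ⇒ u) ⇔ v = 1 ⇔ 5/8 = 5/8
(¬w ⇔ (w ⇔ v)) ⇔ ((u ⇒ u) ⇔ v) = 7/8 ⇔ 5/8 = 3/4
w ⇒ u = 1/4 ⇒ 1/4 = 1
¬w = ¬1/4 = 3/4
(w ⇒ u) ⇔ ¬w = 1 ⇔ 3/4 = 3/4
¬w = ¬1/4 = 3/4
¬w ⇒ w = 3/4 ⇒ 1/4 = 1/2
((w ⇒ u) ⇔ ¬w) ⇒ (¬w ⇒ w) = 3/4 ⇒ 1/2 = 3/4
((¬w ⇔ (w ⇔ v)) ⇔ ((u ⇒ u) ⇔ v)) ⇔ (((w ⇒ u) ⇔ ¬w) ⇒ (¬w ⇒ w)) = 3/4 ⇔ 3/4 = 1
¬¬(w ⇒ u) ⇒ (((¬w ⇔ (w ⇔ v)) ⇔ ((u ⇒ u) ⇔ v)) ⇔ (((w ⇒ u) ⇔ ¬w) ⇒ (¬w ⇒ w))) = 1 ⇒ 1 = 1
¬(v ⇔ ((w ⇔ v) ⇒ (v ⇒ w))) ⇒ (¬¬(w ⇒ u) ⇒ (((¬w ⇔ (w ⇔ v)) ⇔ ((u ⇒ u) ⇔ v)) ⇔ (((w ⇒ u) ⇔ ¬w) ⇒ (¬w ⇒ w)))) = 3/8 ⇒ 1 = 1

1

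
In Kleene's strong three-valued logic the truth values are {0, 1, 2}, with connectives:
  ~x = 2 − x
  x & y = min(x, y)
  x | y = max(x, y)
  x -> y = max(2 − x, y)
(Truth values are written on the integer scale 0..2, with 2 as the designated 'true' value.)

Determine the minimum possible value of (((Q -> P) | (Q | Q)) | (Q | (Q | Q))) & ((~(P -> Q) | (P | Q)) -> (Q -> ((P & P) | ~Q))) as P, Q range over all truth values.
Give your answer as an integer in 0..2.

Take P = 0, Q = 2:
Q -> P = 2 -> 0 = 0
Q | Q = 2 | 2 = 2
(Q -> P) | (Q | Q) = 0 | 2 = 2
Q | Q = 2 | 2 = 2
Q | (Q | Q) = 2 | 2 = 2
((Q -> P) | (Q | Q)) | (Q | (Q | Q)) = 2 | 2 = 2
P -> Q = 0 -> 2 = 2
~(P -> Q) = ~2 = 0
P | Q = 0 | 2 = 2
~(P -> Q) | (P | Q) = 0 | 2 = 2
P & P = 0 & 0 = 0
~Q = ~2 = 0
(P & P) | ~Q = 0 | 0 = 0
Q -> ((P & P) | ~Q) = 2 -> 0 = 0
(~(P -> Q) | (P | Q)) -> (Q -> ((P & P) | ~Q)) = 2 -> 0 = 0
(((Q -> P) | (Q | Q)) | (Q | (Q | Q))) & ((~(P -> Q) | (P | Q)) -> (Q -> ((P & P) | ~Q))) = 2 & 0 = 0
No assignment yields a value below 0, so this is the minimum.

0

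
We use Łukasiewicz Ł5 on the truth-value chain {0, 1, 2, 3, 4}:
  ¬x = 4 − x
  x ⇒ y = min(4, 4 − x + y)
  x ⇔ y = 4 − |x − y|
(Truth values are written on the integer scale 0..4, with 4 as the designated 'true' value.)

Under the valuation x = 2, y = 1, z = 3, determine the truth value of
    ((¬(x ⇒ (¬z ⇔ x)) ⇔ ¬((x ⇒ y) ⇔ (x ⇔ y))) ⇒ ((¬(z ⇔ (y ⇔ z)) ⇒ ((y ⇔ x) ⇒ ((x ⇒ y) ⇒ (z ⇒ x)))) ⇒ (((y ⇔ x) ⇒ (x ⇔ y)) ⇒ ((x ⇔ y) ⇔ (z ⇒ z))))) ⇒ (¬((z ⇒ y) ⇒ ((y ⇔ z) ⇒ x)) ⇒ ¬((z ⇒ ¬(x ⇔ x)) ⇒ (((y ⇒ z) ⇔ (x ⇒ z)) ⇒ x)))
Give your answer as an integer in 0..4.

4

¬z = ¬3 = 1
¬z ⇔ x = 1 ⇔ 2 = 3
x ⇒ (¬z ⇔ x) = 2 ⇒ 3 = 4
¬(x ⇒ (¬z ⇔ x)) = ¬4 = 0
x ⇒ y = 2 ⇒ 1 = 3
x ⇔ y = 2 ⇔ 1 = 3
(x ⇒ y) ⇔ (x ⇔ y) = 3 ⇔ 3 = 4
¬((x ⇒ y) ⇔ (x ⇔ y)) = ¬4 = 0
¬(x ⇒ (¬z ⇔ x)) ⇔ ¬((x ⇒ y) ⇔ (x ⇔ y)) = 0 ⇔ 0 = 4
y ⇔ z = 1 ⇔ 3 = 2
z ⇔ (y ⇔ z) = 3 ⇔ 2 = 3
¬(z ⇔ (y ⇔ z)) = ¬3 = 1
y ⇔ x = 1 ⇔ 2 = 3
x ⇒ y = 2 ⇒ 1 = 3
z ⇒ x = 3 ⇒ 2 = 3
(x ⇒ y) ⇒ (z ⇒ x) = 3 ⇒ 3 = 4
(y ⇔ x) ⇒ ((x ⇒ y) ⇒ (z ⇒ x)) = 3 ⇒ 4 = 4
¬(z ⇔ (y ⇔ z)) ⇒ ((y ⇔ x) ⇒ ((x ⇒ y) ⇒ (z ⇒ x))) = 1 ⇒ 4 = 4
y ⇔ x = 1 ⇔ 2 = 3
x ⇔ y = 2 ⇔ 1 = 3
(y ⇔ x) ⇒ (x ⇔ y) = 3 ⇒ 3 = 4
x ⇔ y = 2 ⇔ 1 = 3
z ⇒ z = 3 ⇒ 3 = 4
(x ⇔ y) ⇔ (z ⇒ z) = 3 ⇔ 4 = 3
((y ⇔ x) ⇒ (x ⇔ y)) ⇒ ((x ⇔ y) ⇔ (z ⇒ z)) = 4 ⇒ 3 = 3
(¬(z ⇔ (y ⇔ z)) ⇒ ((y ⇔ x) ⇒ ((x ⇒ y) ⇒ (z ⇒ x)))) ⇒ (((y ⇔ x) ⇒ (x ⇔ y)) ⇒ ((x ⇔ y) ⇔ (z ⇒ z))) = 4 ⇒ 3 = 3
(¬(x ⇒ (¬z ⇔ x)) ⇔ ¬((x ⇒ y) ⇔ (x ⇔ y))) ⇒ ((¬(z ⇔ (y ⇔ z)) ⇒ ((y ⇔ x) ⇒ ((x ⇒ y) ⇒ (z ⇒ x)))) ⇒ (((y ⇔ x) ⇒ (x ⇔ y)) ⇒ ((x ⇔ y) ⇔ (z ⇒ z)))) = 4 ⇒ 3 = 3
z ⇒ y = 3 ⇒ 1 = 2
y ⇔ z = 1 ⇔ 3 = 2
(y ⇔ z) ⇒ x = 2 ⇒ 2 = 4
(z ⇒ y) ⇒ ((y ⇔ z) ⇒ x) = 2 ⇒ 4 = 4
¬((z ⇒ y) ⇒ ((y ⇔ z) ⇒ x)) = ¬4 = 0
x ⇔ x = 2 ⇔ 2 = 4
¬(x ⇔ x) = ¬4 = 0
z ⇒ ¬(x ⇔ x) = 3 ⇒ 0 = 1
y ⇒ z = 1 ⇒ 3 = 4
x ⇒ z = 2 ⇒ 3 = 4
(y ⇒ z) ⇔ (x ⇒ z) = 4 ⇔ 4 = 4
((y ⇒ z) ⇔ (x ⇒ z)) ⇒ x = 4 ⇒ 2 = 2
(z ⇒ ¬(x ⇔ x)) ⇒ (((y ⇒ z) ⇔ (x ⇒ z)) ⇒ x) = 1 ⇒ 2 = 4
¬((z ⇒ ¬(x ⇔ x)) ⇒ (((y ⇒ z) ⇔ (x ⇒ z)) ⇒ x)) = ¬4 = 0
¬((z ⇒ y) ⇒ ((y ⇔ z) ⇒ x)) ⇒ ¬((z ⇒ ¬(x ⇔ x)) ⇒ (((y ⇒ z) ⇔ (x ⇒ z)) ⇒ x)) = 0 ⇒ 0 = 4
((¬(x ⇒ (¬z ⇔ x)) ⇔ ¬((x ⇒ y) ⇔ (x ⇔ y))) ⇒ ((¬(z ⇔ (y ⇔ z)) ⇒ ((y ⇔ x) ⇒ ((x ⇒ y) ⇒ (z ⇒ x)))) ⇒ (((y ⇔ x) ⇒ (x ⇔ y)) ⇒ ((x ⇔ y) ⇔ (z ⇒ z))))) ⇒ (¬((z ⇒ y) ⇒ ((y ⇔ z) ⇒ x)) ⇒ ¬((z ⇒ ¬(x ⇔ x)) ⇒ (((y ⇒ z) ⇔ (x ⇒ z)) ⇒ x))) = 3 ⇒ 4 = 4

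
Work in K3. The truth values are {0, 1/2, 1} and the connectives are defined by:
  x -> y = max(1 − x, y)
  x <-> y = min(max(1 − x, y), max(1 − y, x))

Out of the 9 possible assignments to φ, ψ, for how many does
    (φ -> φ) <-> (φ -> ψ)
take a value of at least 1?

φ = 0, ψ = 0 ↦ 1  ≥
φ = 0, ψ = 1/2 ↦ 1  ≥
φ = 0, ψ = 1 ↦ 1  ≥
φ = 1/2, ψ = 0 ↦ 1/2  <
φ = 1/2, ψ = 1/2 ↦ 1/2  <
φ = 1/2, ψ = 1 ↦ 1/2  <
φ = 1, ψ = 0 ↦ 0  <
φ = 1, ψ = 1/2 ↦ 1/2  <
φ = 1, ψ = 1 ↦ 1  ≥
So 4 of the 9 assignments meet the threshold.

4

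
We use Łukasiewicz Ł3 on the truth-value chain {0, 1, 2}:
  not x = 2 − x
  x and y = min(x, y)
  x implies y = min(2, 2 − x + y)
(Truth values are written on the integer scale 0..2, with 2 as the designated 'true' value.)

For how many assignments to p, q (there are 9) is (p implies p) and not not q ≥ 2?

p = 0, q = 0 ↦ 0  <
p = 0, q = 1 ↦ 1  <
p = 0, q = 2 ↦ 2  ≥
p = 1, q = 0 ↦ 0  <
p = 1, q = 1 ↦ 1  <
p = 1, q = 2 ↦ 2  ≥
p = 2, q = 0 ↦ 0  <
p = 2, q = 1 ↦ 1  <
p = 2, q = 2 ↦ 2  ≥
So 3 of the 9 assignments meet the threshold.

3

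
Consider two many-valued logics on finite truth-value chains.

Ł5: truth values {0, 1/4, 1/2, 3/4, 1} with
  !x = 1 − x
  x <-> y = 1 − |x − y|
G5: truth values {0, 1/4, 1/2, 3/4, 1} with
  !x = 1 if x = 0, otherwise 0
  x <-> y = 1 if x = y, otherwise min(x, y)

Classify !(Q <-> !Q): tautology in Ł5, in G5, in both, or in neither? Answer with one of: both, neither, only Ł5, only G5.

only G5

In Ł5: at Q = 1/4 the value is 1/2 — not a tautology.
In G5: every assignment gives 1 — tautology.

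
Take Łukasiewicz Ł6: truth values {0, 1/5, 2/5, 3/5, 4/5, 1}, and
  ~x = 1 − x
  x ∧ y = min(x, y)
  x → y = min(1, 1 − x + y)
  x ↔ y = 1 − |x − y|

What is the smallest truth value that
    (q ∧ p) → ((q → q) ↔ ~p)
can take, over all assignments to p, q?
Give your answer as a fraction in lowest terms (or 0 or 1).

Take p = 1, q = 1:
q ∧ p = 1 ∧ 1 = 1
q → q = 1 → 1 = 1
~p = ~1 = 0
(q → q) ↔ ~p = 1 ↔ 0 = 0
(q ∧ p) → ((q → q) ↔ ~p) = 1 → 0 = 0
No assignment yields a value below 0, so this is the minimum.

0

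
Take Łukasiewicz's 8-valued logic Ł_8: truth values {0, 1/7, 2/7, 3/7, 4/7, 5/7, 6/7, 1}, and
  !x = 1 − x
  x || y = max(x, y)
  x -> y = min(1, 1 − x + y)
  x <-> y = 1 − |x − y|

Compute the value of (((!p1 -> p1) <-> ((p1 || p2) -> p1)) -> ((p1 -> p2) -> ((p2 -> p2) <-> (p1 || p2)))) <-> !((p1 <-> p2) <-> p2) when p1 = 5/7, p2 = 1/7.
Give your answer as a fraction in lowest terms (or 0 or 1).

2/7

!p1 = !5/7 = 2/7
!p1 -> p1 = 2/7 -> 5/7 = 1
p1 || p2 = 5/7 || 1/7 = 5/7
(p1 || p2) -> p1 = 5/7 -> 5/7 = 1
(!p1 -> p1) <-> ((p1 || p2) -> p1) = 1 <-> 1 = 1
p1 -> p2 = 5/7 -> 1/7 = 3/7
p2 -> p2 = 1/7 -> 1/7 = 1
p1 || p2 = 5/7 || 1/7 = 5/7
(p2 -> p2) <-> (p1 || p2) = 1 <-> 5/7 = 5/7
(p1 -> p2) -> ((p2 -> p2) <-> (p1 || p2)) = 3/7 -> 5/7 = 1
((!p1 -> p1) <-> ((p1 || p2) -> p1)) -> ((p1 -> p2) -> ((p2 -> p2) <-> (p1 || p2))) = 1 -> 1 = 1
p1 <-> p2 = 5/7 <-> 1/7 = 3/7
(p1 <-> p2) <-> p2 = 3/7 <-> 1/7 = 5/7
!((p1 <-> p2) <-> p2) = !5/7 = 2/7
(((!p1 -> p1) <-> ((p1 || p2) -> p1)) -> ((p1 -> p2) -> ((p2 -> p2) <-> (p1 || p2)))) <-> !((p1 <-> p2) <-> p2) = 1 <-> 2/7 = 2/7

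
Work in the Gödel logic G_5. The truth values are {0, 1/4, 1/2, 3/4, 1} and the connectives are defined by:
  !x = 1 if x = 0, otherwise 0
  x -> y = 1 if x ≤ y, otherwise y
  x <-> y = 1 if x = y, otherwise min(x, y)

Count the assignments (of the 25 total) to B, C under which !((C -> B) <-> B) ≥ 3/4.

value 1: 1 assignment (counts)
value 0: 24 assignments
So 1 of the 25 assignments meets the threshold.

1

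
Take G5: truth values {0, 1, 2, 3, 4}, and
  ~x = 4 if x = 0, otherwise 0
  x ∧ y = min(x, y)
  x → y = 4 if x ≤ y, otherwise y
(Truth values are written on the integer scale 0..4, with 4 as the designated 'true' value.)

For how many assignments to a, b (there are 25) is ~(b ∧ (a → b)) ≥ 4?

5

value 4: 5 assignments (counts)
value 0: 20 assignments
So 5 of the 25 assignments meet the threshold.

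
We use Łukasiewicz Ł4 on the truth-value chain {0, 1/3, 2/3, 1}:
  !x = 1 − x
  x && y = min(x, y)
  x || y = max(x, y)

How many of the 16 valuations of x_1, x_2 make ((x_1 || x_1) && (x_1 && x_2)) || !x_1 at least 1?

5

x_1 = 0, x_2 = 0 ↦ 1  ≥
x_1 = 0, x_2 = 1/3 ↦ 1  ≥
x_1 = 0, x_2 = 2/3 ↦ 1  ≥
x_1 = 0, x_2 = 1 ↦ 1  ≥
x_1 = 1/3, x_2 = 0 ↦ 2/3  <
x_1 = 1/3, x_2 = 1/3 ↦ 2/3  <
x_1 = 1/3, x_2 = 2/3 ↦ 2/3  <
x_1 = 1/3, x_2 = 1 ↦ 2/3  <
x_1 = 2/3, x_2 = 0 ↦ 1/3  <
x_1 = 2/3, x_2 = 1/3 ↦ 1/3  <
x_1 = 2/3, x_2 = 2/3 ↦ 2/3  <
x_1 = 2/3, x_2 = 1 ↦ 2/3  <
x_1 = 1, x_2 = 0 ↦ 0  <
x_1 = 1, x_2 = 1/3 ↦ 1/3  <
x_1 = 1, x_2 = 2/3 ↦ 2/3  <
x_1 = 1, x_2 = 1 ↦ 1  ≥
So 5 of the 16 assignments meet the threshold.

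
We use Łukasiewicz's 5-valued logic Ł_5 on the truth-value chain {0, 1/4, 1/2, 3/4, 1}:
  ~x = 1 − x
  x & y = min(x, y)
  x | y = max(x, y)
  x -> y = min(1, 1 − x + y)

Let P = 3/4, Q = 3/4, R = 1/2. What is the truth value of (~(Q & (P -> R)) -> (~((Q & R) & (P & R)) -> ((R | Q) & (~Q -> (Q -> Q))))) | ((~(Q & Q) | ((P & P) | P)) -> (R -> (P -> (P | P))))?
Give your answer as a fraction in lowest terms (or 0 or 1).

1

P -> R = 3/4 -> 1/2 = 3/4
Q & (P -> R) = 3/4 & 3/4 = 3/4
~(Q & (P -> R)) = ~3/4 = 1/4
Q & R = 3/4 & 1/2 = 1/2
P & R = 3/4 & 1/2 = 1/2
(Q & R) & (P & R) = 1/2 & 1/2 = 1/2
~((Q & R) & (P & R)) = ~1/2 = 1/2
R | Q = 1/2 | 3/4 = 3/4
~Q = ~3/4 = 1/4
Q -> Q = 3/4 -> 3/4 = 1
~Q -> (Q -> Q) = 1/4 -> 1 = 1
(R | Q) & (~Q -> (Q -> Q)) = 3/4 & 1 = 3/4
~((Q & R) & (P & R)) -> ((R | Q) & (~Q -> (Q -> Q))) = 1/2 -> 3/4 = 1
~(Q & (P -> R)) -> (~((Q & R) & (P & R)) -> ((R | Q) & (~Q -> (Q -> Q)))) = 1/4 -> 1 = 1
Q & Q = 3/4 & 3/4 = 3/4
~(Q & Q) = ~3/4 = 1/4
P & P = 3/4 & 3/4 = 3/4
(P & P) | P = 3/4 | 3/4 = 3/4
~(Q & Q) | ((P & P) | P) = 1/4 | 3/4 = 3/4
P | P = 3/4 | 3/4 = 3/4
P -> (P | P) = 3/4 -> 3/4 = 1
R -> (P -> (P | P)) = 1/2 -> 1 = 1
(~(Q & Q) | ((P & P) | P)) -> (R -> (P -> (P | P))) = 3/4 -> 1 = 1
(~(Q & (P -> R)) -> (~((Q & R) & (P & R)) -> ((R | Q) & (~Q -> (Q -> Q))))) | ((~(Q & Q) | ((P & P) | P)) -> (R -> (P -> (P | P)))) = 1 | 1 = 1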